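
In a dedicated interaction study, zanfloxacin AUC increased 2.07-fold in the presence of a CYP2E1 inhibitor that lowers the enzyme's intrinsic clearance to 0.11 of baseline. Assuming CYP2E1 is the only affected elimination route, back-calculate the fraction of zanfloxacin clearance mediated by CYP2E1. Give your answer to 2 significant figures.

Let x = fm,CYP2E1. Because AUC ∝ 1/CL, relative clearance fell to 1/2.07 = 0.4831.
Setting x·0.11 + (1 − x) = 0.4831 and solving: x = (0.4831 − 1)/(0.11 − 1) = 0.58.

0.58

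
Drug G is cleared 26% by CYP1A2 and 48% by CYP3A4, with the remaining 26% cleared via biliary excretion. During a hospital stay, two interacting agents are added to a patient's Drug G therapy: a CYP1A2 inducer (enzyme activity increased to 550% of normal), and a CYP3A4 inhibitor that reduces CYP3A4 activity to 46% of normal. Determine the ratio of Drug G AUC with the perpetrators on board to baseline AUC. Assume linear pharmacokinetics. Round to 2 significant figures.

0.52

CYP1A2: 0.26 × 5.5 = 1.43
CYP3A4: 0.48 × 0.46 = 0.2208
Other: 0.26 (unchanged)
New clearance relative to baseline: 1.43 + 0.2208 + 0.26 = 1.9108.
Net AUC ratio = 1 / 1.9108 = 0.52.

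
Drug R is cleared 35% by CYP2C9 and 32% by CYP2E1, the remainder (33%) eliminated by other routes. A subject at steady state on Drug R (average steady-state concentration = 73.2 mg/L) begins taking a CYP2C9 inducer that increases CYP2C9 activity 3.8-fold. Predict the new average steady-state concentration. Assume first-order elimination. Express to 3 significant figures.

37.0 mg/L

The CYP2C9 pathway (35% of clearance) is boosted to 3.8× activity: 0.35 × 3.8 = 1.33.
CYP2E1 (32%) and the residual 33% are unaffected.
Relative clearance = 1.33 + 0.32 + 0.33 = 1.98.
New average steady-state concentration = baseline ÷ relative clearance = 73.2 / 1.98 = 37.0 mg/L.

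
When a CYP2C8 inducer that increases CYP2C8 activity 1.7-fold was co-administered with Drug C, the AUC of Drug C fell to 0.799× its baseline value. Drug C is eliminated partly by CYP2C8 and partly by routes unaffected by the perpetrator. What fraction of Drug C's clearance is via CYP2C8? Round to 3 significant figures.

Call the CYP2C8 fraction fm. After the interaction, CL_new/CL_old = fm × 1.7 + (1 − fm).
AUC ratio = 1 / (new CL fraction), so new CL fraction = 1 / 0.799 = 1.252.
fm × 1.7 + 1 − fm = 1.252  ⇒  fm × (1.7 − 1) = 0.2516  ⇒  fm = 0.359.

0.359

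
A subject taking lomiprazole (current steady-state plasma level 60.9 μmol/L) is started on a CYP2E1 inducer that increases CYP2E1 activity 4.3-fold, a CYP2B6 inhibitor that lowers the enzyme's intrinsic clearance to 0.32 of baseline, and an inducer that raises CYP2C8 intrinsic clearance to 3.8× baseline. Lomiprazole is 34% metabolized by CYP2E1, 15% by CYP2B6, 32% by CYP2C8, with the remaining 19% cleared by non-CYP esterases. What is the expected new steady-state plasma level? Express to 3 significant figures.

20.9 μmol/L

The CYP2E1 pathway (34% of clearance) increases to 4.3× activity: 0.34 × 4.3 = 1.462.
The CYP2B6 pathway (15% of clearance) is reduced to 0.32× activity: 0.15 × 0.32 = 0.048.
The CYP2C8 pathway (32% of clearance) rises to 3.8× activity: 0.32 × 3.8 = 1.216.
Non-CYP routes (19%) are unchanged.
CL_new/CL_old = 1.462 + 0.048 + 1.216 + 0.19 = 2.916.
Dividing the baseline by the relative clearance: 60.9 / 2.916 = 20.9 μmol/L.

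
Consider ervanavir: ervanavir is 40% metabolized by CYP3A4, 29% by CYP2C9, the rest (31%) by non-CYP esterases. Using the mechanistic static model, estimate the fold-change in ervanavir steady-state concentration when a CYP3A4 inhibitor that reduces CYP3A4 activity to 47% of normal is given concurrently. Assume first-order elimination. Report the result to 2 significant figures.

The CYP3A4 pathway (40% of clearance) is reduced to 0.47× activity: 0.4 × 0.47 = 0.188.
CYP2C9 (29%) and the residual 31% are unaffected.
New clearance relative to baseline: 0.188 + 0.29 + 0.31 = 0.788.
Steady-state concentration is inversely proportional to clearance, so the fold-change is 1 / 0.788 = 1.3.

1.3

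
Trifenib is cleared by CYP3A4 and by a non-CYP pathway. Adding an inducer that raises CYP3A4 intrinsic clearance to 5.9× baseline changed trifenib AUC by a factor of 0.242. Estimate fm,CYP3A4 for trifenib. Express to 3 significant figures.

0.639

Call the CYP3A4 fraction fm. After the interaction, CL_new/CL_old = fm × 5.9 + (1 − fm).
AUC ratio = 1 / (new CL fraction), so new CL fraction = 1 / 0.242 = 4.132.
fm × 5.9 + 1 − fm = 4.132  ⇒  fm × (5.9 − 1) = 3.132  ⇒  fm = 0.639.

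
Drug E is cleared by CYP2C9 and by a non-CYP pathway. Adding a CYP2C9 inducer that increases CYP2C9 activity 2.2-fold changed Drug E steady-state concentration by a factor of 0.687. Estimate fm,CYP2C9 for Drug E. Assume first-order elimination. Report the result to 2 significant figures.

Call the CYP2C9 fraction fm. After the interaction, CL_new/CL_old = fm × 2.2 + (1 − fm).
Steady-state concentration ratio = 1 / (new CL fraction), so new CL fraction = 1 / 0.687 = 1.456.
fm × 2.2 + 1 − fm = 1.456  ⇒  fm × (2.2 − 1) = 0.4556  ⇒  fm = 0.38.

0.38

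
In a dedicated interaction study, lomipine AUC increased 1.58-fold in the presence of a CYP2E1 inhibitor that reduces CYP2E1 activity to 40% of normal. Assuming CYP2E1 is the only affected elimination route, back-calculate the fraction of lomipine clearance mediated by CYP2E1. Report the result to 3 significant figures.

0.612

Let fm be the CYP2E1 fraction. New clearance relative to baseline = fm × 0.4 + (1 − fm).
AUC ratio = 1 / (new CL fraction), so new CL fraction = 1 / 1.58 = 0.6329.
fm × 0.4 + 1 − fm = 0.6329  ⇒  fm × (0.4 − 1) = −0.3671  ⇒  fm = 0.612.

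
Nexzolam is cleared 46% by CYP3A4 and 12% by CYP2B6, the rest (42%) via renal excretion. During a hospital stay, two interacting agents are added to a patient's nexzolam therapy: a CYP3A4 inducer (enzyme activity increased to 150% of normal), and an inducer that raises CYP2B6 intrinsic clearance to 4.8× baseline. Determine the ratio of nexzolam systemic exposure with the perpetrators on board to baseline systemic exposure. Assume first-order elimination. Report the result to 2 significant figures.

0.59

The CYP3A4 pathway (46% of clearance) increases to 1.5× activity: 0.46 × 1.5 = 0.69.
The CYP2B6 pathway (12% of clearance) rises to 4.8× activity: 0.12 × 4.8 = 0.576.
Non-CYP routes (42%) are unchanged.
New clearance relative to baseline: 0.69 + 0.576 + 0.42 = 1.686.
Net systemic exposure ratio = 1 / 1.686 = 0.59.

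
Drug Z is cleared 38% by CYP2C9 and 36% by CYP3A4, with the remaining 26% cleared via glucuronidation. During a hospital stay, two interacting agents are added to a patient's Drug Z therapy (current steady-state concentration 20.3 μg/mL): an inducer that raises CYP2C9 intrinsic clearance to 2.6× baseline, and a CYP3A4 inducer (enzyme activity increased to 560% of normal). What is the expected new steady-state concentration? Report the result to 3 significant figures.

The CYP2C9 pathway (38% of clearance) is boosted to 2.6× activity: 0.38 × 2.6 = 0.988.
The CYP3A4 pathway (36% of clearance) rises to 5.6× activity: 0.36 × 5.6 = 2.016.
Non-CYP routes (26%) are unchanged.
New clearance relative to baseline: 0.988 + 2.016 + 0.26 = 3.264.
Dividing the baseline by the relative clearance: 20.3 / 3.264 = 6.22 μg/mL.

6.22 μg/mL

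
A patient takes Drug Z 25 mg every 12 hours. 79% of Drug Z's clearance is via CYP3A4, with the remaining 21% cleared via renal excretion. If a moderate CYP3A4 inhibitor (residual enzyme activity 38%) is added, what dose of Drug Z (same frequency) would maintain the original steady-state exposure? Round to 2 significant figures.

The CYP3A4 pathway (79% of clearance) drops to 0.38× activity: 0.79 × 0.38 = 0.3002.
The remaining 21% of clearance is unaffected.
Relative clearance = 0.3002 + 0.21 = 0.5102.
Css,avg = (dose rate)/CL, so holding Css fixed requires dose ∝ CL: 25 × 0.5102 = 13 mg.

13 mg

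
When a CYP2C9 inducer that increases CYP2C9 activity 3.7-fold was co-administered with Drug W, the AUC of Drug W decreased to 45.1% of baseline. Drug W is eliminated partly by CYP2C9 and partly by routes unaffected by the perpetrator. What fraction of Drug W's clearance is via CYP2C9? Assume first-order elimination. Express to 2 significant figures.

CL'/CL = 1 / 0.451 = 2.217
3.7·fm + (1 − fm) = 2.217
fm = (2.217 − 1) / (3.7 − 1) = 0.45

0.45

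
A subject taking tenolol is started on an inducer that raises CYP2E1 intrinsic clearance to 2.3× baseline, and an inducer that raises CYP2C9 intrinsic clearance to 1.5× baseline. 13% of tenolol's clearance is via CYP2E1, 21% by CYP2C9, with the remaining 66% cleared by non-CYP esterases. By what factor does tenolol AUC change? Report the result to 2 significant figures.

0.78

The CYP2E1 pathway (13% of clearance) is boosted to 2.3× activity: 0.13 × 2.3 = 0.299.
The CYP2C9 pathway (21% of clearance) increases to 1.5× activity: 0.21 × 1.5 = 0.315.
The remaining 66% of clearance is unaffected.
Relative clearance = 0.299 + 0.315 + 0.66 = 1.274.
Because AUC varies inversely with clearance, the combined effect is 1 / 1.274 = 0.78.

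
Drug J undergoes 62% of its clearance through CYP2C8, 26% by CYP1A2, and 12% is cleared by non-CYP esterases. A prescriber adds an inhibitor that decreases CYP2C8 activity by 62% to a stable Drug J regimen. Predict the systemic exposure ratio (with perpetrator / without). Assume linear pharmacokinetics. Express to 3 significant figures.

1.62

The CYP2C8 pathway (62% of clearance) falls to 0.38× activity: 0.62 × 0.38 = 0.2356.
CYP1A2 (26%) and the residual 12% are unaffected.
CL_new/CL_old = 0.2356 + 0.26 + 0.12 = 0.6156.
Since systemic exposure ∝ 1/CL, the ratio is 1 / 0.6156 = 1.62.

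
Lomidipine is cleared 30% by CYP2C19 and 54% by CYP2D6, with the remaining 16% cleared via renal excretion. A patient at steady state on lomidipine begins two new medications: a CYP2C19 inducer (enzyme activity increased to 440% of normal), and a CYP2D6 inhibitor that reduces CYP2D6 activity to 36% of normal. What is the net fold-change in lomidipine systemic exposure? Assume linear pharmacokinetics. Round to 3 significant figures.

The CYP2C19 pathway (30% of clearance) is boosted to 4.4× activity: 0.3 × 4.4 = 1.32.
The CYP2D6 pathway (54% of clearance) falls to 0.36× activity: 0.54 × 0.36 = 0.1944.
Non-CYP routes (16%) are unchanged.
New clearance relative to baseline: 1.32 + 0.1944 + 0.16 = 1.6744.
Because systemic exposure varies inversely with clearance, the combined effect is 1 / 1.6744 = 0.597.

0.597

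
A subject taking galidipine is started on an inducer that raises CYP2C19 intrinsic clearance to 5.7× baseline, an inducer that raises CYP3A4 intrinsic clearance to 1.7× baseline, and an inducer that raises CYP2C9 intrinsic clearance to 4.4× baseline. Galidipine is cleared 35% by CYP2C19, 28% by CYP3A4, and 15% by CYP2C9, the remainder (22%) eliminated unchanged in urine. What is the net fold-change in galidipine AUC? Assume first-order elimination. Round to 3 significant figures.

0.298

The CYP2C19 pathway (35% of clearance) is boosted to 5.7× activity: 0.35 × 5.7 = 1.995.
The CYP3A4 pathway (28% of clearance) rises to 1.7× activity: 0.28 × 1.7 = 0.476.
The CYP2C9 pathway (15% of clearance) rises to 4.4× activity: 0.15 × 4.4 = 0.66.
Non-CYP routes (22%) are unchanged.
CL_new/CL_old = 1.995 + 0.476 + 0.66 + 0.22 = 3.351.
Net AUC ratio = 1 / 3.351 = 0.298.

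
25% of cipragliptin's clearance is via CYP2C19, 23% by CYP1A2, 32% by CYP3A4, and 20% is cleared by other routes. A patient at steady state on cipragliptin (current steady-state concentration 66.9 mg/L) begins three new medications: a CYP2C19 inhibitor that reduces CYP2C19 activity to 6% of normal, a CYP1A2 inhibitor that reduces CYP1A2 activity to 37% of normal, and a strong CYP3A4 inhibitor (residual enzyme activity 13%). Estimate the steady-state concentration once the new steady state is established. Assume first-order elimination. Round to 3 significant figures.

196 mg/L

CYP2C19: 0.25 × 0.06 = 0.015
CYP1A2: 0.23 × 0.37 = 0.0851
CYP3A4: 0.32 × 0.13 = 0.0416
Other: 0.2 (unchanged)
CL_new/CL_old = 0.015 + 0.0851 + 0.0416 + 0.2 = 0.3417.
Dividing the baseline by the relative clearance: 66.9 / 0.3417 = 196 mg/L.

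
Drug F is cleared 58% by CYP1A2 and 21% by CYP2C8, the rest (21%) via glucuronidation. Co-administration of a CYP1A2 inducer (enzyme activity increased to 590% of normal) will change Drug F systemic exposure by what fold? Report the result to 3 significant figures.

0.260

CYP1A2: 0.58 × 5.9 = 3.422
CYP2C8: 0.21 (unchanged)
Other: 0.21 (unchanged)
CL_new/CL_old = 3.422 + 0.21 + 0.21 = 3.842.
Systemic exposure ratio = CL_old/CL_new = 1 / 3.842 = 0.260.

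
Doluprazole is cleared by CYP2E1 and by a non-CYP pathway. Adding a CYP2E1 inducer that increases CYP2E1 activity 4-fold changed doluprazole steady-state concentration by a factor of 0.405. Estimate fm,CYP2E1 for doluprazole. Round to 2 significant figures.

Let x = fm,CYP2E1. Because steady-state concentration ∝ 1/CL, relative clearance rose to 1/0.405 = 2.469.
Setting x·4 + (1 − x) = 2.469 and solving: x = (2.469 − 1)/(4 − 1) = 0.49.

0.49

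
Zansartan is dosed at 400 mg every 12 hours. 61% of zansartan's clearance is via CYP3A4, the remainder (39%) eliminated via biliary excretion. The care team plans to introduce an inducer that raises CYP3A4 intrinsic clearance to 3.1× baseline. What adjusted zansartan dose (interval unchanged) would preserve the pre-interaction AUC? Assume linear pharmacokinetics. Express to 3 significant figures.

912 mg

CYP3A4: 0.61 × 3.1 = 1.891
Other: 0.39 (unchanged)
CL_new/CL_old = 1.891 + 0.39 = 2.281.
Exposure is unchanged when dose changes in proportion to clearance. New dose = 400 mg × 2.281 = 912 mg.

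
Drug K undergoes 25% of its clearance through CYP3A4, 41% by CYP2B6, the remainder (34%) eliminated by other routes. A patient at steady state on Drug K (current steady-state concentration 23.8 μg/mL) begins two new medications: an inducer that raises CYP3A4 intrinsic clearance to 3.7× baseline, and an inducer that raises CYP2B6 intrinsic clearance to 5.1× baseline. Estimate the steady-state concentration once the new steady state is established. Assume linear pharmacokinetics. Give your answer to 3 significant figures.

7.09 μg/mL

The CYP3A4 pathway (25% of clearance) is boosted to 3.7× activity: 0.25 × 3.7 = 0.925.
The CYP2B6 pathway (41% of clearance) is boosted to 5.1× activity: 0.41 × 5.1 = 2.091.
Non-CYP routes (34%) are unchanged.
Relative clearance = 0.925 + 2.091 + 0.34 = 3.356.
Dividing the baseline by the relative clearance: 23.8 / 3.356 = 7.09 μg/mL.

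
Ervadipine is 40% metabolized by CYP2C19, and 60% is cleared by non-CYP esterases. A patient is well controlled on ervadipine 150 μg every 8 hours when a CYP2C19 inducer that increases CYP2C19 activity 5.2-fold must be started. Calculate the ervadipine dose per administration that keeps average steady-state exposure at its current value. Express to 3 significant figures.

402 μg

The CYP2C19 pathway (40% of clearance) increases to 5.2× activity: 0.4 × 5.2 = 2.08.
Non-CYP routes (60%) are unchanged.
New clearance relative to baseline: 2.08 + 0.6 = 2.68.
Css,avg = (dose rate)/CL, so holding Css fixed requires dose ∝ CL: 150 × 2.68 = 402 μg.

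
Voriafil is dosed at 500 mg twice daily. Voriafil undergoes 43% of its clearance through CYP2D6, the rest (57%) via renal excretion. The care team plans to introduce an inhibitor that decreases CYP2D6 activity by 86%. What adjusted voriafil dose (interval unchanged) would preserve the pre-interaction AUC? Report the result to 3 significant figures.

The CYP2D6 pathway (43% of clearance) falls to 0.14× activity: 0.43 × 0.14 = 0.0602.
Non-CYP routes (57%) are unchanged.
Relative clearance = 0.0602 + 0.57 = 0.6302.
Css,avg = (dose rate)/CL, so holding Css fixed requires dose ∝ CL: 500 × 0.6302 = 315 mg.

315 mg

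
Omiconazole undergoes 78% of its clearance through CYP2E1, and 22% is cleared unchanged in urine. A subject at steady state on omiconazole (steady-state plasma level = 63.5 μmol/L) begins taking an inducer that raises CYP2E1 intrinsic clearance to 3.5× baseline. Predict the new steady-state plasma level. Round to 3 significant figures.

The CYP2E1 pathway (78% of clearance) increases to 3.5× activity: 0.78 × 3.5 = 2.73.
Non-CYP routes (22%) are unchanged.
New clearance relative to baseline: 2.73 + 0.22 = 2.95.
New steady-state plasma level = baseline ÷ relative clearance = 63.5 / 2.95 = 21.5 μmol/L.

21.5 μmol/L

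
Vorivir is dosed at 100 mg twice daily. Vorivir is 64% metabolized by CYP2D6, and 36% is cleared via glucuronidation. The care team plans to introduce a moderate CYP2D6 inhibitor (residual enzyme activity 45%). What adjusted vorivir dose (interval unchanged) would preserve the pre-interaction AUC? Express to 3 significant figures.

The CYP2D6 pathway (64% of clearance) falls to 0.45× activity: 0.64 × 0.45 = 0.288.
Non-CYP routes (36%) are unchanged.
New clearance relative to baseline: 0.288 + 0.36 = 0.648.
To maintain the same steady-state level, dose must scale with clearance: new dose = 100 × 0.648 = 64.8 mg.

64.8 mg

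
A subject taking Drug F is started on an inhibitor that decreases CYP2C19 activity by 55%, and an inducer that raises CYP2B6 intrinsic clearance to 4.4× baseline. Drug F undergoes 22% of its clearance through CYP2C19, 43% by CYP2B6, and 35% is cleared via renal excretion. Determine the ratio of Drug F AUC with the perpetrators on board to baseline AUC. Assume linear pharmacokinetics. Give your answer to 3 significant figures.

The CYP2C19 pathway (22% of clearance) drops to 0.45× activity: 0.22 × 0.45 = 0.099.
The CYP2B6 pathway (43% of clearance) increases to 4.4× activity: 0.43 × 4.4 = 1.892.
Non-CYP routes (35%) are unchanged.
New clearance relative to baseline: 0.099 + 1.892 + 0.35 = 2.341.
AUC ∝ 1/CL: fold-change = 1 / 2.341 = 0.427.

0.427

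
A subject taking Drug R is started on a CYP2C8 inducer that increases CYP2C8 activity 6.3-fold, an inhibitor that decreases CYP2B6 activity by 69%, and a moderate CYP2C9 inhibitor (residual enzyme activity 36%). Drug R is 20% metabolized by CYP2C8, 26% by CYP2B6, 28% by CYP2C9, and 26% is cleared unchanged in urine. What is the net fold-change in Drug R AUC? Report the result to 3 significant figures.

The CYP2C8 pathway (20% of clearance) increases to 6.3× activity: 0.2 × 6.3 = 1.26.
The CYP2B6 pathway (26% of clearance) is reduced to 0.31× activity: 0.26 × 0.31 = 0.0806.
The CYP2C9 pathway (28% of clearance) is reduced to 0.36× activity: 0.28 × 0.36 = 0.1008.
The remaining 26% of clearance is unaffected.
CL_new/CL_old = 1.26 + 0.0806 + 0.1008 + 0.26 = 1.7014.
Because AUC varies inversely with clearance, the combined effect is 1 / 1.7014 = 0.588.

0.588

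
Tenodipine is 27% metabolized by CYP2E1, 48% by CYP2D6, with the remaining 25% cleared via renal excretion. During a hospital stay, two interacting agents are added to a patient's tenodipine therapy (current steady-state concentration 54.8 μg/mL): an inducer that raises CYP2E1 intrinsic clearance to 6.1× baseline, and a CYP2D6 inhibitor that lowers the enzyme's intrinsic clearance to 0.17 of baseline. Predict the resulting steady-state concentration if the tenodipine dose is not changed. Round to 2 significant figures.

28 μg/mL

CYP2E1: 0.27 × 6.1 = 1.647
CYP2D6: 0.48 × 0.17 = 0.0816
Other: 0.25 (unchanged)
CL_new/CL_old = 1.647 + 0.0816 + 0.25 = 1.9786.
Dividing the baseline by the relative clearance: 54.8 / 1.9786 = 28 μg/mL.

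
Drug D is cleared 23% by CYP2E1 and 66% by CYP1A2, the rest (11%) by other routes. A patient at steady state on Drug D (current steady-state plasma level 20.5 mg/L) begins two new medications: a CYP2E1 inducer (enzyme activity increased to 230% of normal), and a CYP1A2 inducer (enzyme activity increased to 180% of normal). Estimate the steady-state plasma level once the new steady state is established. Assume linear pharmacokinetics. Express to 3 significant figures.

The CYP2E1 pathway (23% of clearance) increases to 2.3× activity: 0.23 × 2.3 = 0.529.
The CYP1A2 pathway (66% of clearance) increases to 1.8× activity: 0.66 × 1.8 = 1.188.
The remaining 11% of clearance is unaffected.
New clearance relative to baseline: 0.529 + 1.188 + 0.11 = 1.827.
Steady-state plasma level ∝ 1/CL: new value = 20.5 / 1.827 = 11.2 mg/L.

11.2 mg/L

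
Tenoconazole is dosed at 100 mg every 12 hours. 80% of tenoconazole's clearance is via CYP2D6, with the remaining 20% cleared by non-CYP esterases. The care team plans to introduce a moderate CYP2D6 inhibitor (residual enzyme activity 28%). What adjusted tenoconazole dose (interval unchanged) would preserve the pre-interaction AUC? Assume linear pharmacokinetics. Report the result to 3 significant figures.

42.4 mg

The CYP2D6 pathway (80% of clearance) drops to 0.28× activity: 0.8 × 0.28 = 0.224.
Non-CYP routes (20%) are unchanged.
Relative clearance = 0.224 + 0.2 = 0.424.
Exposure is unchanged when dose changes in proportion to clearance. New dose = 100 mg × 0.424 = 42.4 mg.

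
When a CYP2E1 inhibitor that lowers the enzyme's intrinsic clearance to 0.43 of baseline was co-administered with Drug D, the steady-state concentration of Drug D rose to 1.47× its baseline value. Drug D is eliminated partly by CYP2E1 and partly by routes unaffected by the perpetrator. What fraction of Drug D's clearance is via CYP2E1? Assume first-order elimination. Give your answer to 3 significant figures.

CL'/CL = 1 / 1.47 = 0.6803
0.43·fm + (1 − fm) = 0.6803
fm = (0.6803 − 1) / (0.43 − 1) = 0.561

0.561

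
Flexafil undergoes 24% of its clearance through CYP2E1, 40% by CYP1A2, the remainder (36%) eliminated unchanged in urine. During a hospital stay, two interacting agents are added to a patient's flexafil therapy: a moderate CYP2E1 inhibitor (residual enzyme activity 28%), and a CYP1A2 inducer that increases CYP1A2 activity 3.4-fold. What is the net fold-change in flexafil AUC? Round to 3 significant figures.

CYP2E1: 0.24 × 0.28 = 0.0672
CYP1A2: 0.4 × 3.4 = 1.36
Other: 0.36 (unchanged)
New clearance relative to baseline: 0.0672 + 1.36 + 0.36 = 1.7872.
AUC ∝ 1/CL: fold-change = 1 / 1.7872 = 0.560.

0.560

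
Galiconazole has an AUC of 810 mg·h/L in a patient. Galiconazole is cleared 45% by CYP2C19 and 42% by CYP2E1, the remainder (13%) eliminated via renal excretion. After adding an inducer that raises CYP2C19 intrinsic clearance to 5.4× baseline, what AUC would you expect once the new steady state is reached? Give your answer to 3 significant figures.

272 mg·h/L

CYP2C19: 0.45 × 5.4 = 2.43
CYP2E1: 0.42 (unchanged)
Other: 0.13 (unchanged)
CL_new/CL_old = 2.43 + 0.42 + 0.13 = 2.98.
New AUC = baseline ÷ relative clearance = 810 / 2.98 = 272 mg·h/L.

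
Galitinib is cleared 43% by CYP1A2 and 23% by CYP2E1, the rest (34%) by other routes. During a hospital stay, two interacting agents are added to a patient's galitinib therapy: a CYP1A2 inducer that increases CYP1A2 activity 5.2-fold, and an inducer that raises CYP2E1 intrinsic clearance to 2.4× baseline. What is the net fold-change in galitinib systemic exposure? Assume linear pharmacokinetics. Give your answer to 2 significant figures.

The CYP1A2 pathway (43% of clearance) rises to 5.2× activity: 0.43 × 5.2 = 2.236.
The CYP2E1 pathway (23% of clearance) increases to 2.4× activity: 0.23 × 2.4 = 0.552.
Non-CYP routes (34%) are unchanged.
Relative clearance = 2.236 + 0.552 + 0.34 = 3.128.
Net systemic exposure ratio = 1 / 3.128 = 0.32.

0.32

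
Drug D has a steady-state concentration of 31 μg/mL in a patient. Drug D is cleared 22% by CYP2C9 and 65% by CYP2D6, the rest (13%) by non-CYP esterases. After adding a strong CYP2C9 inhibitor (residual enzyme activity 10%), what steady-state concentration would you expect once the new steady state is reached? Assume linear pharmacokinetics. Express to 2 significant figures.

The CYP2C9 pathway (22% of clearance) drops to 0.1× activity: 0.22 × 0.1 = 0.022.
CYP2D6 (65%) and the residual 13% are unaffected.
CL_new/CL_old = 0.022 + 0.65 + 0.13 = 0.802.
With dosing unchanged, steady-state concentration scales as 1/CL: 31 / 0.802 = 39 μg/mL.

39 μg/mL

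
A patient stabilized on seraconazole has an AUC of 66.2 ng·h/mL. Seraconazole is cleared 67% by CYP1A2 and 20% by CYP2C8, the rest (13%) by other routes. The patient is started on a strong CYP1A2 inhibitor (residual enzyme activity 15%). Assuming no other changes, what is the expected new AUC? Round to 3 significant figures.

154 ng·h/mL

CYP1A2: 0.67 × 0.15 = 0.1005
CYP2C8: 0.2 (unchanged)
Other: 0.13 (unchanged)
CL_new/CL_old = 0.1005 + 0.2 + 0.13 = 0.4305.
With dosing unchanged, AUC scales as 1/CL: 66.2 / 0.4305 = 154 ng·h/mL.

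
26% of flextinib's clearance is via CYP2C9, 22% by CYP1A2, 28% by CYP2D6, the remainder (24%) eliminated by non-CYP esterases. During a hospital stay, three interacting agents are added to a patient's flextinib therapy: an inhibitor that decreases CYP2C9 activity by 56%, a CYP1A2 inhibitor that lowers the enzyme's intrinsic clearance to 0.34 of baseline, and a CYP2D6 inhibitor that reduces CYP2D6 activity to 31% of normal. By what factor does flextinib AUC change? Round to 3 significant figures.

1.94

CYP2C9: 0.26 × 0.44 = 0.1144
CYP1A2: 0.22 × 0.34 = 0.0748
CYP2D6: 0.28 × 0.31 = 0.0868
Other: 0.24 (unchanged)
New clearance relative to baseline: 0.1144 + 0.0748 + 0.0868 + 0.24 = 0.516.
Net AUC ratio = 1 / 0.516 = 1.94.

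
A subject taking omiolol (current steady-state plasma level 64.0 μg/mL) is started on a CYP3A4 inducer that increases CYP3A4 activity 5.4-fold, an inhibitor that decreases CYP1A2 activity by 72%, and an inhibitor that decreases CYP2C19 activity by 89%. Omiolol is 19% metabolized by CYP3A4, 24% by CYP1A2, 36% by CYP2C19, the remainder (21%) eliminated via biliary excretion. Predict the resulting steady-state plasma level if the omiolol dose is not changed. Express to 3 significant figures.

The CYP3A4 pathway (19% of clearance) rises to 5.4× activity: 0.19 × 5.4 = 1.026.
The CYP1A2 pathway (24% of clearance) falls to 0.28× activity: 0.24 × 0.28 = 0.0672.
The CYP2C19 pathway (36% of clearance) falls to 0.11× activity: 0.36 × 0.11 = 0.0396.
Non-CYP routes (21%) are unchanged.
New clearance relative to baseline: 1.026 + 0.0672 + 0.0396 + 0.21 = 1.3428.
Steady-state plasma level ∝ 1/CL: new value = 64.0 / 1.3428 = 47.7 μg/mL.

47.7 μg/mL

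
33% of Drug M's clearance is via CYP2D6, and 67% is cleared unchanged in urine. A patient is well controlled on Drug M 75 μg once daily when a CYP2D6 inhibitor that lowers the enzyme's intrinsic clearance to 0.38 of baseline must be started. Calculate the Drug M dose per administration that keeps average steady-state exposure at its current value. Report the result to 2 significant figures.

The CYP2D6 pathway (33% of clearance) is reduced to 0.38× activity: 0.33 × 0.38 = 0.1254.
Non-CYP routes (67%) are unchanged.
Relative clearance = 0.1254 + 0.67 = 0.7954.
Css,avg = (dose rate)/CL, so holding Css fixed requires dose ∝ CL: 75 × 0.7954 = 60 μg.

60 μg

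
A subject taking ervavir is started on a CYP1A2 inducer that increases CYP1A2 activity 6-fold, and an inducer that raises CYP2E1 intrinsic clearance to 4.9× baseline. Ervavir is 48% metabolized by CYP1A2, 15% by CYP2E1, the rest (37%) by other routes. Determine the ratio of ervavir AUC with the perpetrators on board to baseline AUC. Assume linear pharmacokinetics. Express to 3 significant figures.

CYP1A2: 0.48 × 6 = 2.88
CYP2E1: 0.15 × 4.9 = 0.735
Other: 0.37 (unchanged)
New clearance relative to baseline: 2.88 + 0.735 + 0.37 = 3.985.
Because AUC varies inversely with clearance, the combined effect is 1 / 3.985 = 0.251.

0.251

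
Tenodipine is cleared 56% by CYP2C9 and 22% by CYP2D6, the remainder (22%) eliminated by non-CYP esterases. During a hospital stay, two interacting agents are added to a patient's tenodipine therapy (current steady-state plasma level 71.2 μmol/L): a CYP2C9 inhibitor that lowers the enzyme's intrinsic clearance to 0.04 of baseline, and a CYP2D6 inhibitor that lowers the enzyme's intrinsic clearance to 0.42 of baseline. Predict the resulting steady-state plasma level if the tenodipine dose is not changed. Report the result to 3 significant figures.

213 μmol/L

The CYP2C9 pathway (56% of clearance) falls to 0.04× activity: 0.56 × 0.04 = 0.0224.
The CYP2D6 pathway (22% of clearance) is reduced to 0.42× activity: 0.22 × 0.42 = 0.0924.
Non-CYP routes (22%) are unchanged.
Relative clearance = 0.0224 + 0.0924 + 0.22 = 0.3348.
Steady-state plasma level ∝ 1/CL: new value = 71.2 / 0.3348 = 213 μmol/L.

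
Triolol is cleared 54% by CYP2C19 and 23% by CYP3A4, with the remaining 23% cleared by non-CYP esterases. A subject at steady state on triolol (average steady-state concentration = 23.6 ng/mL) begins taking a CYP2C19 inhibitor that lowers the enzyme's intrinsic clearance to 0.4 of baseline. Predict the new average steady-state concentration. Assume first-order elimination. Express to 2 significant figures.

35 ng/mL

The CYP2C19 pathway (54% of clearance) falls to 0.4× activity: 0.54 × 0.4 = 0.216.
CYP3A4 (23%) and the residual 23% are unaffected.
New clearance relative to baseline: 0.216 + 0.23 + 0.23 = 0.676.
Average steady-state concentration ∝ 1/CL, so new value = 23.6 / 0.676 = 35 ng/mL.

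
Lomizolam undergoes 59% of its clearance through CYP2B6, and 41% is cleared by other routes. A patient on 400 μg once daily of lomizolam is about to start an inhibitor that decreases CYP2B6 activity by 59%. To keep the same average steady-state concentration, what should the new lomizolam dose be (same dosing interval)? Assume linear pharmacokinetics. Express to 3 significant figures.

The CYP2B6 pathway (59% of clearance) is reduced to 0.41× activity: 0.59 × 0.41 = 0.2419.
The remaining 41% of clearance is unaffected.
CL_new/CL_old = 0.2419 + 0.41 = 0.6519.
Css,avg = (dose rate)/CL, so holding Css fixed requires dose ∝ CL: 400 × 0.6519 = 261 μg.

261 μg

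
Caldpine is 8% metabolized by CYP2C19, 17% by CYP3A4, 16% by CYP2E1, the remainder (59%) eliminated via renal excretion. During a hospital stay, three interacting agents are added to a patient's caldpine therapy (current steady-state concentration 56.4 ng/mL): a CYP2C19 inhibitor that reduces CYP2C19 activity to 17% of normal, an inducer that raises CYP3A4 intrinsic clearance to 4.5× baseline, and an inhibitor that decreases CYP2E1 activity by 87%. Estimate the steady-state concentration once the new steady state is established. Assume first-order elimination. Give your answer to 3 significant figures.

The CYP2C19 pathway (8% of clearance) falls to 0.17× activity: 0.08 × 0.17 = 0.0136.
The CYP3A4 pathway (17% of clearance) rises to 4.5× activity: 0.17 × 4.5 = 0.765.
The CYP2E1 pathway (16% of clearance) is reduced to 0.13× activity: 0.16 × 0.13 = 0.0208.
The remaining 59% of clearance is unaffected.
Relative clearance = 0.0136 + 0.765 + 0.0208 + 0.59 = 1.3894.
New steady-state concentration = 56.4 / 1.3894 = 40.6 ng/mL (concentration scales inversely with clearance).

40.6 ng/mL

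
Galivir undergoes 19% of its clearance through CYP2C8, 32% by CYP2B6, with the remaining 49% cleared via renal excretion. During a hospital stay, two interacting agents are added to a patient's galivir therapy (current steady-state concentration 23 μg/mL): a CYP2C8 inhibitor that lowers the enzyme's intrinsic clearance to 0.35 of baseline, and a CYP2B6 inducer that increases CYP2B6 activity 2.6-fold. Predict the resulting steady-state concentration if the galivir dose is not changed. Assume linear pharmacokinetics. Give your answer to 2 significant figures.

The CYP2C8 pathway (19% of clearance) drops to 0.35× activity: 0.19 × 0.35 = 0.0665.
The CYP2B6 pathway (32% of clearance) increases to 2.6× activity: 0.32 × 2.6 = 0.832.
Non-CYP routes (49%) are unchanged.
Relative clearance = 0.0665 + 0.832 + 0.49 = 1.3885.
Dividing the baseline by the relative clearance: 23 / 1.3885 = 17 μg/mL.

17 μg/mL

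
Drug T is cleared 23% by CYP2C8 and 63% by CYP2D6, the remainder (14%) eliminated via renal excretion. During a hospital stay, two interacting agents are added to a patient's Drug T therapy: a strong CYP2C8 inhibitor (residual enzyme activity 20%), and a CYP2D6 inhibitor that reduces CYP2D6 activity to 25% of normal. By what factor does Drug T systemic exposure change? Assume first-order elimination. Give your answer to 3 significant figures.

The CYP2C8 pathway (23% of clearance) falls to 0.2× activity: 0.23 × 0.2 = 0.046.
The CYP2D6 pathway (63% of clearance) is reduced to 0.25× activity: 0.63 × 0.25 = 0.1575.
Non-CYP routes (14%) are unchanged.
New clearance relative to baseline: 0.046 + 0.1575 + 0.14 = 0.3435.
Because systemic exposure varies inversely with clearance, the combined effect is 1 / 0.3435 = 2.91.

2.91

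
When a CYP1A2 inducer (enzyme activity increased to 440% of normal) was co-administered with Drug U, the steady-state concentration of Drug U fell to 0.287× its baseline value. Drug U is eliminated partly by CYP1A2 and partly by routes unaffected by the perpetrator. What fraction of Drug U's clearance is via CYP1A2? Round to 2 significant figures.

CL'/CL = 1 / 0.287 = 3.484
4.4·fm + (1 − fm) = 3.484
fm = (3.484 − 1) / (4.4 − 1) = 0.73

0.73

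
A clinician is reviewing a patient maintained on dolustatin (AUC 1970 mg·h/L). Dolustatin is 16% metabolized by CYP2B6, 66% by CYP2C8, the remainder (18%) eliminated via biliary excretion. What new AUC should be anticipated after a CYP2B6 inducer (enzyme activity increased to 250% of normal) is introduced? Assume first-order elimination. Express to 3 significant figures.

CYP2B6: 0.16 × 2.5 = 0.4
CYP2C8: 0.66 (unchanged)
Other: 0.18 (unchanged)
Relative clearance = 0.4 + 0.66 + 0.18 = 1.24.
New AUC = baseline ÷ relative clearance = 1970 / 1.24 = 1.59 × 10³ mg·h/L.

1.59 × 10³ mg·h/L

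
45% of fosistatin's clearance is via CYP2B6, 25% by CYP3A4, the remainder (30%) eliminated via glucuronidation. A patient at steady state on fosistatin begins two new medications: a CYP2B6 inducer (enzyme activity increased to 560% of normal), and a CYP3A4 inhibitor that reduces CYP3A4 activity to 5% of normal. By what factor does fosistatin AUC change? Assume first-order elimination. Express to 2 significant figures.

The CYP2B6 pathway (45% of clearance) is boosted to 5.6× activity: 0.45 × 5.6 = 2.52.
The CYP3A4 pathway (25% of clearance) falls to 0.05× activity: 0.25 × 0.05 = 0.0125.
The remaining 30% of clearance is unaffected.
Relative clearance = 2.52 + 0.0125 + 0.3 = 2.8325.
Net AUC ratio = 1 / 2.8325 = 0.35.

0.35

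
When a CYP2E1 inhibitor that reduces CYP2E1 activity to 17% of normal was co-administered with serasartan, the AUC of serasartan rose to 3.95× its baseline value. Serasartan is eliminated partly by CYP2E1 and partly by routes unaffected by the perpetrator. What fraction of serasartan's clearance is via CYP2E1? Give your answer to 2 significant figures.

0.90

Let x = fm,CYP2E1. Because AUC ∝ 1/CL, relative clearance fell to 1/3.95 = 0.2532.
Only the CYP2E1 route changed, so 0.2532 = x·0.17 + (1 − x), giving x = 0.90.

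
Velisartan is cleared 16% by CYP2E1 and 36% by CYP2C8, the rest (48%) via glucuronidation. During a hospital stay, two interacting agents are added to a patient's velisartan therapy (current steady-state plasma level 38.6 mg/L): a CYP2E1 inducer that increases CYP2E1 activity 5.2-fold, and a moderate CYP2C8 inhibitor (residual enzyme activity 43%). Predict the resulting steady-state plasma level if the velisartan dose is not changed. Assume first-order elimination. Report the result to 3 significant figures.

The CYP2E1 pathway (16% of clearance) increases to 5.2× activity: 0.16 × 5.2 = 0.832.
The CYP2C8 pathway (36% of clearance) drops to 0.43× activity: 0.36 × 0.43 = 0.1548.
Non-CYP routes (48%) are unchanged.
Relative clearance = 0.832 + 0.1548 + 0.48 = 1.4668.
Dividing the baseline by the relative clearance: 38.6 / 1.4668 = 26.3 mg/L.

26.3 mg/L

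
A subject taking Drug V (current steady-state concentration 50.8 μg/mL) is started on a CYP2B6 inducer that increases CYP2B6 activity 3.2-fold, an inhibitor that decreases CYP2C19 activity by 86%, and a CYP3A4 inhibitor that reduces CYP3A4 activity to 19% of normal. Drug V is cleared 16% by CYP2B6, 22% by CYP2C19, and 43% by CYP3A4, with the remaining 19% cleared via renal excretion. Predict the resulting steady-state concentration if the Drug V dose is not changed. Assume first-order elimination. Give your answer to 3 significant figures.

62.4 μg/mL

The CYP2B6 pathway (16% of clearance) rises to 3.2× activity: 0.16 × 3.2 = 0.512.
The CYP2C19 pathway (22% of clearance) drops to 0.14× activity: 0.22 × 0.14 = 0.0308.
The CYP3A4 pathway (43% of clearance) falls to 0.19× activity: 0.43 × 0.19 = 0.0817.
The remaining 19% of clearance is unaffected.
Relative clearance = 0.512 + 0.0308 + 0.0817 + 0.19 = 0.8145.
Steady-state concentration ∝ 1/CL: new value = 50.8 / 0.8145 = 62.4 μg/mL.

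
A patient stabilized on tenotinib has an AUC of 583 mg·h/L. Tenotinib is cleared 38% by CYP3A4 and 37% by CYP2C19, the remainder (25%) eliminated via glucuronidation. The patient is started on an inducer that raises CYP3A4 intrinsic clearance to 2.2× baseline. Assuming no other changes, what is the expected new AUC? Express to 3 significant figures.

400 mg·h/L

The CYP3A4 pathway (38% of clearance) is boosted to 2.2× activity: 0.38 × 2.2 = 0.836.
CYP2C19 (37%) and the residual 25% are unaffected.
New clearance relative to baseline: 0.836 + 0.37 + 0.25 = 1.456.
New AUC = baseline ÷ relative clearance = 583 / 1.456 = 400 mg·h/L.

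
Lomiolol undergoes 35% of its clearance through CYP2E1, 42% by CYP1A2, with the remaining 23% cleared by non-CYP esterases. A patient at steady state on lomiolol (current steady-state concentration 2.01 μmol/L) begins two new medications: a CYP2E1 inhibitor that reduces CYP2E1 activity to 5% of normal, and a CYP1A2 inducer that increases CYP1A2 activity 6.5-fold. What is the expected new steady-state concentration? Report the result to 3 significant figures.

0.675 μmol/L

CYP2E1: 0.35 × 0.05 = 0.0175
CYP1A2: 0.42 × 6.5 = 2.73
Other: 0.23 (unchanged)
CL_new/CL_old = 0.0175 + 2.73 + 0.23 = 2.9775.
New steady-state concentration = 2.01 / 2.9775 = 0.675 μmol/L (concentration scales inversely with clearance).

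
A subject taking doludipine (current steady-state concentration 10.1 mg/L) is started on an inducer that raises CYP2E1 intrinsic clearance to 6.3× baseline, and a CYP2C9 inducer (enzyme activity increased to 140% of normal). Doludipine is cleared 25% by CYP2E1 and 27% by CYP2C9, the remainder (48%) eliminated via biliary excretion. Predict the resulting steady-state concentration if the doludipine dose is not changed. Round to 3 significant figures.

CYP2E1: 0.25 × 6.3 = 1.575
CYP2C9: 0.27 × 1.4 = 0.378
Other: 0.48 (unchanged)
Relative clearance = 1.575 + 0.378 + 0.48 = 2.433.
Dividing the baseline by the relative clearance: 10.1 / 2.433 = 4.15 mg/L.

4.15 mg/L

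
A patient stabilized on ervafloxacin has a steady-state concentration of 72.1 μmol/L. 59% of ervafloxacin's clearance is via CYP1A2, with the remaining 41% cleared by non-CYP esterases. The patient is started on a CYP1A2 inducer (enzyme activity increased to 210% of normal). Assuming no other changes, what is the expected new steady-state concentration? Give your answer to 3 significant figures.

The CYP1A2 pathway (59% of clearance) rises to 2.1× activity: 0.59 × 2.1 = 1.239.
The remaining 41% of clearance is unaffected.
CL_new/CL_old = 1.239 + 0.41 = 1.649.
New steady-state concentration = baseline ÷ relative clearance = 72.1 / 1.649 = 43.7 μmol/L.

43.7 μmol/L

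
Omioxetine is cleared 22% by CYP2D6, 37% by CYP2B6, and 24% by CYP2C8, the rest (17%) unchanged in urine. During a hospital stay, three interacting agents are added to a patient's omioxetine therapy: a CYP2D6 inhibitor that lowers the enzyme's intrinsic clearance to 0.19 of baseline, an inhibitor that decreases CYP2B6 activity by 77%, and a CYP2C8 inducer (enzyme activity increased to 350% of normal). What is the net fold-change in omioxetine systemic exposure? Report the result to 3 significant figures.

0.880

CYP2D6: 0.22 × 0.19 = 0.0418
CYP2B6: 0.37 × 0.23 = 0.0851
CYP2C8: 0.24 × 3.5 = 0.84
Other: 0.17 (unchanged)
Relative clearance = 0.0418 + 0.0851 + 0.84 + 0.17 = 1.1369.
Because systemic exposure varies inversely with clearance, the combined effect is 1 / 1.1369 = 0.880.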